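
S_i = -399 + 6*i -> [-399, -393, -387, -381, -375]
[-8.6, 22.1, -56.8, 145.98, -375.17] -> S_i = -8.60*(-2.57)^i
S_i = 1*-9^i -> [1, -9, 81, -729, 6561]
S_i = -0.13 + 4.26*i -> [-0.13, 4.13, 8.39, 12.65, 16.91]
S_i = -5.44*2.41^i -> [-5.44, -13.11, -31.6, -76.15, -183.51]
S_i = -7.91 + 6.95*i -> [-7.91, -0.96, 5.99, 12.94, 19.89]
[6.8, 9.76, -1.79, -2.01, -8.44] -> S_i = Random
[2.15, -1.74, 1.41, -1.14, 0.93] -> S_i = 2.15*(-0.81)^i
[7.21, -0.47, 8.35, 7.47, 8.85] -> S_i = Random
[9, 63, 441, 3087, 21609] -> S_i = 9*7^i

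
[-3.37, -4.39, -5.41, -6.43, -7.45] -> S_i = -3.37 + -1.02*i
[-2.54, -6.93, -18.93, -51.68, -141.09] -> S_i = -2.54*2.73^i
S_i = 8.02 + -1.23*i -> [8.02, 6.79, 5.56, 4.33, 3.1]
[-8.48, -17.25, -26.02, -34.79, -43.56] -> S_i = -8.48 + -8.77*i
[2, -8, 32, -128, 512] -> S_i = 2*-4^i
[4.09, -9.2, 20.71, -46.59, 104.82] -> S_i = 4.09*(-2.25)^i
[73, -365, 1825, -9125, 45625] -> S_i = 73*-5^i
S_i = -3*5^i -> [-3, -15, -75, -375, -1875]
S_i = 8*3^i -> [8, 24, 72, 216, 648]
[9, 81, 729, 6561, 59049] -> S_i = 9*9^i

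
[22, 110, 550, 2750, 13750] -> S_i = 22*5^i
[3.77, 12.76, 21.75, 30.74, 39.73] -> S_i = 3.77 + 8.99*i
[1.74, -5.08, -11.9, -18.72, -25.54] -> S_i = 1.74 + -6.82*i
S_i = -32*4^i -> [-32, -128, -512, -2048, -8192]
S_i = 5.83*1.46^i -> [5.83, 8.51, 12.43, 18.14, 26.49]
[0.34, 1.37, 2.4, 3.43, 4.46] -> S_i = 0.34 + 1.03*i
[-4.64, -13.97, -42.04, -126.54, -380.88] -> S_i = -4.64*3.01^i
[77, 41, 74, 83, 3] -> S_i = Random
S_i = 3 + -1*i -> [3, 2, 1, 0, -1]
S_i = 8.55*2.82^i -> [8.55, 24.11, 67.99, 191.74, 540.71]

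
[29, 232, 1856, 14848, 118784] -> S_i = 29*8^i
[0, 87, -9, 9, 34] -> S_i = Random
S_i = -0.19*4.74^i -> [-0.19, -0.9, -4.27, -20.23, -95.91]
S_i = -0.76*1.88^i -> [-0.76, -1.43, -2.69, -5.05, -9.49]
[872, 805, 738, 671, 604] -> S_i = 872 + -67*i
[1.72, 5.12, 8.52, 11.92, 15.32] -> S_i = 1.72 + 3.40*i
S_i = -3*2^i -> [-3, -6, -12, -24, -48]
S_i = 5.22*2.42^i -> [5.22, 12.63, 30.57, 73.98, 179.03]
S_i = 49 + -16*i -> [49, 33, 17, 1, -15]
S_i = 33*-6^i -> [33, -198, 1188, -7128, 42768]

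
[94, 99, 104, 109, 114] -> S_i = 94 + 5*i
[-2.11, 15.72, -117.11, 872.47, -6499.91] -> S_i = -2.11*(-7.45)^i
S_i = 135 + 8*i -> [135, 143, 151, 159, 167]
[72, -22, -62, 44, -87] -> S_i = Random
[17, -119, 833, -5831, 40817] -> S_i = 17*-7^i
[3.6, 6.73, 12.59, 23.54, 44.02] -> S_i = 3.60*1.87^i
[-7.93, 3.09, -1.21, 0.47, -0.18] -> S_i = -7.93*(-0.39)^i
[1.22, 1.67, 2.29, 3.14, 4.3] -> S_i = 1.22*1.37^i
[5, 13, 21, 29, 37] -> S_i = 5 + 8*i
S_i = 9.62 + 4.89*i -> [9.62, 14.51, 19.4, 24.29, 29.18]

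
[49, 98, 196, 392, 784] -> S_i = 49*2^i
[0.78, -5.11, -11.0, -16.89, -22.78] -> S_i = 0.78 + -5.89*i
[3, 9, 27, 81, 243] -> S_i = 3*3^i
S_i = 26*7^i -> [26, 182, 1274, 8918, 62426]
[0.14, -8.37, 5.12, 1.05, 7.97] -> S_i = Random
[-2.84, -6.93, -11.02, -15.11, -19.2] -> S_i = -2.84 + -4.09*i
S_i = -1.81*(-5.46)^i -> [-1.81, 9.88, -53.96, 294.62, -1608.6]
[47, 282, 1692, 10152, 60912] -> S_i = 47*6^i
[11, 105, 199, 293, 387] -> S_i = 11 + 94*i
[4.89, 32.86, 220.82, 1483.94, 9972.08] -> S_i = 4.89*6.72^i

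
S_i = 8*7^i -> [8, 56, 392, 2744, 19208]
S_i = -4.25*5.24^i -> [-4.25, -22.27, -116.69, -611.48, -3204.16]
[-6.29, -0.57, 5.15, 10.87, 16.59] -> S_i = -6.29 + 5.72*i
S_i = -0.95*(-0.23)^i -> [-0.95, 0.22, -0.05, 0.01, -0.0]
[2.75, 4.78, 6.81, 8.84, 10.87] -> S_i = 2.75 + 2.03*i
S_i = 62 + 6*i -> [62, 68, 74, 80, 86]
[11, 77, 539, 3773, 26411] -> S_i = 11*7^i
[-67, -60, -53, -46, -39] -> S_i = -67 + 7*i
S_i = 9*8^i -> [9, 72, 576, 4608, 36864]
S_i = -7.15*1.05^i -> [-7.15, -7.51, -7.88, -8.28, -8.69]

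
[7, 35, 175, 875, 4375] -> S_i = 7*5^i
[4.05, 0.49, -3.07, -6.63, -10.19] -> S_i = 4.05 + -3.56*i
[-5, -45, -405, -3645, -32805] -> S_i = -5*9^i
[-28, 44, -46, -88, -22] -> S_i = Random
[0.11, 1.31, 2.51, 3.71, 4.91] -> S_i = 0.11 + 1.20*i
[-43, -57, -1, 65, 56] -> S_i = Random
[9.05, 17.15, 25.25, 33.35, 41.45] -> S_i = 9.05 + 8.10*i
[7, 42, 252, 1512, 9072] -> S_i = 7*6^i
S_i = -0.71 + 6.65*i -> [-0.71, 5.94, 12.59, 19.24, 25.89]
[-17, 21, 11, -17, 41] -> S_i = Random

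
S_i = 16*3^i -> [16, 48, 144, 432, 1296]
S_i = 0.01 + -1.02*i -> [0.01, -1.01, -2.03, -3.05, -4.07]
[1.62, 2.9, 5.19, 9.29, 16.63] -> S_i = 1.62*1.79^i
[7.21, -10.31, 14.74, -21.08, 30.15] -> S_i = 7.21*(-1.43)^i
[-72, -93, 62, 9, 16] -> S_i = Random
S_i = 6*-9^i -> [6, -54, 486, -4374, 39366]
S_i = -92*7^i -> [-92, -644, -4508, -31556, -220892]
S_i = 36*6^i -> [36, 216, 1296, 7776, 46656]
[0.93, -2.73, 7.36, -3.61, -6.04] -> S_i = Random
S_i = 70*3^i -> [70, 210, 630, 1890, 5670]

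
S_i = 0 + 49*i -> [0, 49, 98, 147, 196]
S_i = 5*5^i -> [5, 25, 125, 625, 3125]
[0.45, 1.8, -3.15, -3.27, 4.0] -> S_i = Random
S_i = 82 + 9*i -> [82, 91, 100, 109, 118]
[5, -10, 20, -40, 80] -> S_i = 5*-2^i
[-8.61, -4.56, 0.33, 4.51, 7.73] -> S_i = Random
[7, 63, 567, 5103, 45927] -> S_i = 7*9^i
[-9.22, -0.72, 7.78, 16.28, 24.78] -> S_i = -9.22 + 8.50*i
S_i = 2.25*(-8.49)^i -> [2.25, -19.1, 162.18, -1376.91, 11689.97]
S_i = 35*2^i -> [35, 70, 140, 280, 560]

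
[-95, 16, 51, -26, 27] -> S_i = Random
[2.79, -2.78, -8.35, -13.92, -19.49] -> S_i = 2.79 + -5.57*i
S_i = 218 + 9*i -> [218, 227, 236, 245, 254]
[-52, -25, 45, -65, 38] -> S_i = Random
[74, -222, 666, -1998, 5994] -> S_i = 74*-3^i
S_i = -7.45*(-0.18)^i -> [-7.45, 1.34, -0.24, 0.04, -0.01]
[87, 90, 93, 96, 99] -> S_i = 87 + 3*i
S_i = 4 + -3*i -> [4, 1, -2, -5, -8]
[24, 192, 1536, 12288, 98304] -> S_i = 24*8^i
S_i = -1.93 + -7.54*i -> [-1.93, -9.47, -17.01, -24.55, -32.09]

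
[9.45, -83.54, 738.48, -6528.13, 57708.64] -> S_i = 9.45*(-8.84)^i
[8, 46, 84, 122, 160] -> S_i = 8 + 38*i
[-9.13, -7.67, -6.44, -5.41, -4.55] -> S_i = -9.13*0.84^i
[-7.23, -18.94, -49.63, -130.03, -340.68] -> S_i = -7.23*2.62^i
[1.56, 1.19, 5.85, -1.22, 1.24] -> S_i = Random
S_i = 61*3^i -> [61, 183, 549, 1647, 4941]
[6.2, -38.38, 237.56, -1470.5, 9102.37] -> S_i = 6.20*(-6.19)^i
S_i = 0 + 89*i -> [0, 89, 178, 267, 356]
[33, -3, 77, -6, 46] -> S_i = Random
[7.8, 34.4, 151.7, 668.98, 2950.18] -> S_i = 7.80*4.41^i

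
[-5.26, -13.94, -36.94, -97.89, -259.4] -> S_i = -5.26*2.65^i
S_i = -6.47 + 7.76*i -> [-6.47, 1.29, 9.05, 16.81, 24.57]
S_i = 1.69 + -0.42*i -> [1.69, 1.27, 0.85, 0.43, 0.01]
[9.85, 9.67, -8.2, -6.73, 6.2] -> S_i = Random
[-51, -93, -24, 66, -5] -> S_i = Random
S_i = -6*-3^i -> [-6, 18, -54, 162, -486]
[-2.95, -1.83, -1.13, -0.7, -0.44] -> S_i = -2.95*0.62^i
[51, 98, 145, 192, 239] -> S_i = 51 + 47*i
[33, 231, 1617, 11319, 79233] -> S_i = 33*7^i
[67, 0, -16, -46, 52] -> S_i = Random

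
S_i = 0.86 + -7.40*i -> [0.86, -6.54, -13.94, -21.34, -28.74]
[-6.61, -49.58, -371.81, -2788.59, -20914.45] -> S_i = -6.61*7.50^i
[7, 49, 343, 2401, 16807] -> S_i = 7*7^i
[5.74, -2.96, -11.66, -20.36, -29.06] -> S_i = 5.74 + -8.70*i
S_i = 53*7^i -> [53, 371, 2597, 18179, 127253]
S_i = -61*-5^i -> [-61, 305, -1525, 7625, -38125]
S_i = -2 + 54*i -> [-2, 52, 106, 160, 214]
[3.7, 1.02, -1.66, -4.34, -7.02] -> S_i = 3.70 + -2.68*i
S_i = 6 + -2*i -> [6, 4, 2, 0, -2]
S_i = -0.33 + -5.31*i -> [-0.33, -5.64, -10.95, -16.26, -21.57]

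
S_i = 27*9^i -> [27, 243, 2187, 19683, 177147]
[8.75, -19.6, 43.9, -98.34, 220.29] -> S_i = 8.75*(-2.24)^i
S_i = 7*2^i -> [7, 14, 28, 56, 112]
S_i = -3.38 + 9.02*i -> [-3.38, 5.64, 14.66, 23.68, 32.7]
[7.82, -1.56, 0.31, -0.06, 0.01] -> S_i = 7.82*(-0.20)^i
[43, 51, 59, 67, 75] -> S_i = 43 + 8*i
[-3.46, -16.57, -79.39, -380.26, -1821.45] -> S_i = -3.46*4.79^i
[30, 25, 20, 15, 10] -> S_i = 30 + -5*i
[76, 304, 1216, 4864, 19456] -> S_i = 76*4^i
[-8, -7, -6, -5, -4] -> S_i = -8 + 1*i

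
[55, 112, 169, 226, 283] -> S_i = 55 + 57*i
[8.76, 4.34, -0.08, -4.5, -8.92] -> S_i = 8.76 + -4.42*i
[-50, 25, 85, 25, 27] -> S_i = Random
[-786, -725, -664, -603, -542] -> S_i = -786 + 61*i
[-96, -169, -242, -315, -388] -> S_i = -96 + -73*i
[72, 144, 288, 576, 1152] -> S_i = 72*2^i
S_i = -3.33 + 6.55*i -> [-3.33, 3.22, 9.77, 16.32, 22.87]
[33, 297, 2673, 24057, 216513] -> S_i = 33*9^i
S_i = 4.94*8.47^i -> [4.94, 41.84, 354.4, 3001.77, 25424.98]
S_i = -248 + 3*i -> [-248, -245, -242, -239, -236]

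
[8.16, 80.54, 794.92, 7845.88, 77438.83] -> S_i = 8.16*9.87^i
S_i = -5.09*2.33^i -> [-5.09, -11.86, -27.63, -64.39, -150.02]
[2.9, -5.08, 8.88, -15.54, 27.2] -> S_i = 2.90*(-1.75)^i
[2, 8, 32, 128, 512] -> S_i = 2*4^i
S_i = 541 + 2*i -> [541, 543, 545, 547, 549]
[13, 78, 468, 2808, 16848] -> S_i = 13*6^i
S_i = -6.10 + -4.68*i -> [-6.1, -10.78, -15.46, -20.14, -24.82]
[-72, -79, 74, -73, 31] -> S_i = Random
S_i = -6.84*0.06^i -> [-6.84, -0.41, -0.02, -0.0, -0.0]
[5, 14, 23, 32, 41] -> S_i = 5 + 9*i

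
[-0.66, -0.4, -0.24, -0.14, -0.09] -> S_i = -0.66*0.60^i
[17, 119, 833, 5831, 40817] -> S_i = 17*7^i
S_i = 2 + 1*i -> [2, 3, 4, 5, 6]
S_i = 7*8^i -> [7, 56, 448, 3584, 28672]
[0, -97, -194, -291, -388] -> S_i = 0 + -97*i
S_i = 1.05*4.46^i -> [1.05, 4.68, 20.89, 93.15, 415.46]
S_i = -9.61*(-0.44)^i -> [-9.61, 4.23, -1.86, 0.82, -0.36]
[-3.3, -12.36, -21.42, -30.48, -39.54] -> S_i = -3.30 + -9.06*i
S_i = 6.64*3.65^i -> [6.64, 24.24, 88.46, 322.88, 1178.53]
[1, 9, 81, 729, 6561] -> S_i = 1*9^i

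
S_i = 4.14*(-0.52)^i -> [4.14, -2.15, 1.12, -0.58, 0.3]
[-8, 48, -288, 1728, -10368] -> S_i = -8*-6^i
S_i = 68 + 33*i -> [68, 101, 134, 167, 200]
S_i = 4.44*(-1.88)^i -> [4.44, -8.35, 15.69, -29.5, 55.46]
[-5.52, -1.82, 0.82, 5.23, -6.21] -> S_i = Random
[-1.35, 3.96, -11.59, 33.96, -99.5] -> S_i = -1.35*(-2.93)^i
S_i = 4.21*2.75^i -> [4.21, 11.58, 31.84, 87.55, 240.78]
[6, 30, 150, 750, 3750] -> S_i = 6*5^i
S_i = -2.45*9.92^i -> [-2.45, -24.3, -241.1, -2391.67, -23725.36]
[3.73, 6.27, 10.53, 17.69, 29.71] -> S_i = 3.73*1.68^i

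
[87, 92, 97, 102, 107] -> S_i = 87 + 5*i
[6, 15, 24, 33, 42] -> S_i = 6 + 9*i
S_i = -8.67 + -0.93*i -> [-8.67, -9.6, -10.53, -11.46, -12.39]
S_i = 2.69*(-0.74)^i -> [2.69, -1.99, 1.47, -1.09, 0.81]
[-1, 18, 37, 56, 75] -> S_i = -1 + 19*i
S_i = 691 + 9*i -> [691, 700, 709, 718, 727]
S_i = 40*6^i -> [40, 240, 1440, 8640, 51840]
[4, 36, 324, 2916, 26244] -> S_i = 4*9^i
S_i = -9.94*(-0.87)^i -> [-9.94, 8.65, -7.52, 6.55, -5.69]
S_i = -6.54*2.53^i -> [-6.54, -16.55, -41.86, -105.91, -267.95]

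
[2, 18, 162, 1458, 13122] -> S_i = 2*9^i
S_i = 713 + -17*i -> [713, 696, 679, 662, 645]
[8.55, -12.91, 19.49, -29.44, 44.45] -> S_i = 8.55*(-1.51)^i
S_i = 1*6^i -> [1, 6, 36, 216, 1296]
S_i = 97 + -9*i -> [97, 88, 79, 70, 61]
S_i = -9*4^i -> [-9, -36, -144, -576, -2304]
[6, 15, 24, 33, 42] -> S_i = 6 + 9*i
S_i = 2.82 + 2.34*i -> [2.82, 5.16, 7.5, 9.84, 12.18]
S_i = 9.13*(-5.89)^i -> [9.13, -53.78, 316.74, -1865.59, 10988.34]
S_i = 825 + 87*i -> [825, 912, 999, 1086, 1173]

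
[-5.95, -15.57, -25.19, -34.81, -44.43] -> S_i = -5.95 + -9.62*i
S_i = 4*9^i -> [4, 36, 324, 2916, 26244]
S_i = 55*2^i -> [55, 110, 220, 440, 880]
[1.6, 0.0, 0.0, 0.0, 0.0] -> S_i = 1.60*0.00^i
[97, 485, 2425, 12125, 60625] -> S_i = 97*5^i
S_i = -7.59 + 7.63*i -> [-7.59, 0.04, 7.67, 15.3, 22.93]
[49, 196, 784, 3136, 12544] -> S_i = 49*4^i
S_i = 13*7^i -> [13, 91, 637, 4459, 31213]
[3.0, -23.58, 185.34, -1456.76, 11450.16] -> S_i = 3.00*(-7.86)^i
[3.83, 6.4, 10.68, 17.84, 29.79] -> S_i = 3.83*1.67^i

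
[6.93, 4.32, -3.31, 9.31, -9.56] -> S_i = Random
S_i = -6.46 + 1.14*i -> [-6.46, -5.32, -4.18, -3.04, -1.9]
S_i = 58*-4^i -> [58, -232, 928, -3712, 14848]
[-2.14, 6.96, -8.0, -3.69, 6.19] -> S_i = Random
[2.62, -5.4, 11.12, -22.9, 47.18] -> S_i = 2.62*(-2.06)^i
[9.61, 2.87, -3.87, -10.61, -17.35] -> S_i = 9.61 + -6.74*i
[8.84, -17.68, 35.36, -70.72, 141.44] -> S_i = 8.84*(-2.00)^i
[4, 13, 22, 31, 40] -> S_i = 4 + 9*i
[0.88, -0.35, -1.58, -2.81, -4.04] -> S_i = 0.88 + -1.23*i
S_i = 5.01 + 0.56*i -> [5.01, 5.57, 6.13, 6.69, 7.25]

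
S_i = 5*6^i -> [5, 30, 180, 1080, 6480]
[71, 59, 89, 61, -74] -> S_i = Random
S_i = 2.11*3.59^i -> [2.11, 7.57, 27.19, 97.63, 350.48]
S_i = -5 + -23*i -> [-5, -28, -51, -74, -97]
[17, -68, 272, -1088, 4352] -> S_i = 17*-4^i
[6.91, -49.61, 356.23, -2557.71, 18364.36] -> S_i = 6.91*(-7.18)^i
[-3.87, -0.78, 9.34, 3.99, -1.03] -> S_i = Random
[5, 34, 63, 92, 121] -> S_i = 5 + 29*i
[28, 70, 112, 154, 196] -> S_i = 28 + 42*i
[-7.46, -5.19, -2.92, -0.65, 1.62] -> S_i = -7.46 + 2.27*i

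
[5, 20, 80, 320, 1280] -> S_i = 5*4^i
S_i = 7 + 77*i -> [7, 84, 161, 238, 315]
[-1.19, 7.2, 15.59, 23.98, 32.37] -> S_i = -1.19 + 8.39*i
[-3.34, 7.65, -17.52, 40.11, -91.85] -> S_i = -3.34*(-2.29)^i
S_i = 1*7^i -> [1, 7, 49, 343, 2401]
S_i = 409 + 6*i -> [409, 415, 421, 427, 433]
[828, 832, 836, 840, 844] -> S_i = 828 + 4*i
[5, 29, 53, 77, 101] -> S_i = 5 + 24*i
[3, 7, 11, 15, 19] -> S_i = 3 + 4*i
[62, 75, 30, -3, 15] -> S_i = Random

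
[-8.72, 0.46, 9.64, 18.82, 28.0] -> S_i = -8.72 + 9.18*i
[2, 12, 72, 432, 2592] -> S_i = 2*6^i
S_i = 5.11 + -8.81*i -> [5.11, -3.7, -12.51, -21.32, -30.13]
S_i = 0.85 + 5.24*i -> [0.85, 6.09, 11.33, 16.57, 21.81]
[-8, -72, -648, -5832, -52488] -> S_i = -8*9^i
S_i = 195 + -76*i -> [195, 119, 43, -33, -109]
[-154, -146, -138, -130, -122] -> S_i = -154 + 8*i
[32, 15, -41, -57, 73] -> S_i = Random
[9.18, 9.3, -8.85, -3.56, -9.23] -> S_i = Random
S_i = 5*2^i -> [5, 10, 20, 40, 80]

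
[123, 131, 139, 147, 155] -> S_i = 123 + 8*i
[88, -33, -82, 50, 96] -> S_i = Random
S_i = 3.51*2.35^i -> [3.51, 8.25, 19.38, 45.55, 107.05]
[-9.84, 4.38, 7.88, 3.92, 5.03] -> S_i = Random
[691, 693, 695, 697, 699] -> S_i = 691 + 2*i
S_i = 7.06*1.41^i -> [7.06, 9.95, 14.04, 19.79, 27.9]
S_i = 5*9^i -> [5, 45, 405, 3645, 32805]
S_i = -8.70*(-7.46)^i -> [-8.7, 64.9, -484.17, 3611.9, -26944.78]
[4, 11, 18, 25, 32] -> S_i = 4 + 7*i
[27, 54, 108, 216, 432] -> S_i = 27*2^i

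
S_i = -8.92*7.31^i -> [-8.92, -65.21, -476.65, -3484.31, -25470.32]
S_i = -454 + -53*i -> [-454, -507, -560, -613, -666]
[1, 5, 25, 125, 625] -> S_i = 1*5^i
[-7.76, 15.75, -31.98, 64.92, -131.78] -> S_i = -7.76*(-2.03)^i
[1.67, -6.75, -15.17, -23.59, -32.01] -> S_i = 1.67 + -8.42*i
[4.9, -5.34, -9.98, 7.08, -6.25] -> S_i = Random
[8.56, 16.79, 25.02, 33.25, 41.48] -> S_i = 8.56 + 8.23*i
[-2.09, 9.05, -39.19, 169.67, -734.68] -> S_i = -2.09*(-4.33)^i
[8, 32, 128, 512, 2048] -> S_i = 8*4^i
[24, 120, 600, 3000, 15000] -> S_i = 24*5^i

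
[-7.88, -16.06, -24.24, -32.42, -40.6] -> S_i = -7.88 + -8.18*i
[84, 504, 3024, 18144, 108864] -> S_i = 84*6^i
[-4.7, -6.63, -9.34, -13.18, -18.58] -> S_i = -4.70*1.41^i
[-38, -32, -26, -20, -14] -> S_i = -38 + 6*i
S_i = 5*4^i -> [5, 20, 80, 320, 1280]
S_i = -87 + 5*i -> [-87, -82, -77, -72, -67]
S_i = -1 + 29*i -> [-1, 28, 57, 86, 115]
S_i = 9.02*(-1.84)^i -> [9.02, -16.6, 30.54, -56.19, 103.39]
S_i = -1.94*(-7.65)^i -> [-1.94, 14.84, -113.53, 868.53, -6644.27]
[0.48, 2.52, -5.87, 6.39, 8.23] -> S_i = Random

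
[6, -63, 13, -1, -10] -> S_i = Random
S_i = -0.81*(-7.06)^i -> [-0.81, 5.72, -40.37, 285.04, -2012.35]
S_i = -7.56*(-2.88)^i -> [-7.56, 21.77, -62.71, 180.59, -520.11]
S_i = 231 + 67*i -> [231, 298, 365, 432, 499]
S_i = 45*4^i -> [45, 180, 720, 2880, 11520]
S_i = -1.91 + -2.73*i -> [-1.91, -4.64, -7.37, -10.1, -12.83]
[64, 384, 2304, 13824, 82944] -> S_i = 64*6^i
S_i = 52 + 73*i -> [52, 125, 198, 271, 344]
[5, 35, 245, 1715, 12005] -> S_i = 5*7^i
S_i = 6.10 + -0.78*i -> [6.1, 5.32, 4.54, 3.76, 2.98]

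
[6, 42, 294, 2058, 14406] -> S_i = 6*7^i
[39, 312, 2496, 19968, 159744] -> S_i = 39*8^i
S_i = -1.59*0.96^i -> [-1.59, -1.53, -1.47, -1.41, -1.35]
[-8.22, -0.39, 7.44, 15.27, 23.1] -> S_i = -8.22 + 7.83*i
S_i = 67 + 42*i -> [67, 109, 151, 193, 235]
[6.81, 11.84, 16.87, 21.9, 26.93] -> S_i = 6.81 + 5.03*i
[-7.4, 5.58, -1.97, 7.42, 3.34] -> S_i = Random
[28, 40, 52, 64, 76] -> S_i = 28 + 12*i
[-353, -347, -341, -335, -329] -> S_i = -353 + 6*i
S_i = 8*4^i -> [8, 32, 128, 512, 2048]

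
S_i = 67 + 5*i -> [67, 72, 77, 82, 87]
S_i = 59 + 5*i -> [59, 64, 69, 74, 79]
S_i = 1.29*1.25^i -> [1.29, 1.61, 2.02, 2.52, 3.15]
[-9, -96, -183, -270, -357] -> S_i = -9 + -87*i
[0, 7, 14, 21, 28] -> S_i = 0 + 7*i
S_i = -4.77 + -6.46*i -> [-4.77, -11.23, -17.69, -24.15, -30.61]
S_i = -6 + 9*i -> [-6, 3, 12, 21, 30]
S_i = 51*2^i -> [51, 102, 204, 408, 816]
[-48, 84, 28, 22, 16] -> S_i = Random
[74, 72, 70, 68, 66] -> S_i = 74 + -2*i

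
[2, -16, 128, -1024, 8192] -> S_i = 2*-8^i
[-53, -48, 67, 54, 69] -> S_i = Random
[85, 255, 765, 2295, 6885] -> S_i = 85*3^i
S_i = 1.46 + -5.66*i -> [1.46, -4.2, -9.86, -15.52, -21.18]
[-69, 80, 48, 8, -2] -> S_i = Random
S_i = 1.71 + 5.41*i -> [1.71, 7.12, 12.53, 17.94, 23.35]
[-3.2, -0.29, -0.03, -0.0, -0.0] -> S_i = -3.20*0.09^i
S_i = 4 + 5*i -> [4, 9, 14, 19, 24]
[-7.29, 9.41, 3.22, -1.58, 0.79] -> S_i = Random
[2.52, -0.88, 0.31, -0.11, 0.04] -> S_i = 2.52*(-0.35)^i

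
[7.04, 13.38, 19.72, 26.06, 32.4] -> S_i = 7.04 + 6.34*i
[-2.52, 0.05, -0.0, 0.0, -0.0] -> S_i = -2.52*(-0.02)^i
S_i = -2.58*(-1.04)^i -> [-2.58, 2.68, -2.79, 2.9, -3.02]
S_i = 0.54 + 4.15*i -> [0.54, 4.69, 8.84, 12.99, 17.14]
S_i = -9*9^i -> [-9, -81, -729, -6561, -59049]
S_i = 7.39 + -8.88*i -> [7.39, -1.49, -10.37, -19.25, -28.13]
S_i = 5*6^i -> [5, 30, 180, 1080, 6480]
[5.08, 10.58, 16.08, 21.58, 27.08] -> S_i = 5.08 + 5.50*i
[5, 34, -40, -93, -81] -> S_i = Random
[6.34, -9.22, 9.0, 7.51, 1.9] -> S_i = Random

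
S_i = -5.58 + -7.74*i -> [-5.58, -13.32, -21.06, -28.8, -36.54]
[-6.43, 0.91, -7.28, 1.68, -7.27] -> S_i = Random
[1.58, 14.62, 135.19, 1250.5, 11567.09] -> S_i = 1.58*9.25^i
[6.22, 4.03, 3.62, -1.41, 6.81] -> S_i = Random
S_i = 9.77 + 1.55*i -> [9.77, 11.32, 12.87, 14.42, 15.97]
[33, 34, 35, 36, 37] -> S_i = 33 + 1*i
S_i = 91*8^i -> [91, 728, 5824, 46592, 372736]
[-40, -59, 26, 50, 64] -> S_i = Random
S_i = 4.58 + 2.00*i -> [4.58, 6.58, 8.58, 10.58, 12.58]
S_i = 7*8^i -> [7, 56, 448, 3584, 28672]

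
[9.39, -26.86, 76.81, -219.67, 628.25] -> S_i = 9.39*(-2.86)^i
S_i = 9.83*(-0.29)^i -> [9.83, -2.85, 0.83, -0.24, 0.07]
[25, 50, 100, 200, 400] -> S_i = 25*2^i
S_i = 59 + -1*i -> [59, 58, 57, 56, 55]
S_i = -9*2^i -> [-9, -18, -36, -72, -144]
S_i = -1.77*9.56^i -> [-1.77, -16.92, -161.77, -1546.49, -14784.44]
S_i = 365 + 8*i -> [365, 373, 381, 389, 397]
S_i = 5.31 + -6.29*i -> [5.31, -0.98, -7.27, -13.56, -19.85]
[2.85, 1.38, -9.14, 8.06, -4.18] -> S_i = Random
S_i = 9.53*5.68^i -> [9.53, 54.13, 307.46, 1746.38, 9919.42]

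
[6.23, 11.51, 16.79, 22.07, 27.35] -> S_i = 6.23 + 5.28*i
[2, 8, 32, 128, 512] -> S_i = 2*4^i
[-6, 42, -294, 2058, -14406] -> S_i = -6*-7^i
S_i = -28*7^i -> [-28, -196, -1372, -9604, -67228]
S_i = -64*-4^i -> [-64, 256, -1024, 4096, -16384]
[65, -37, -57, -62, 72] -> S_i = Random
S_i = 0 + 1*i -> [0, 1, 2, 3, 4]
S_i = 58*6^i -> [58, 348, 2088, 12528, 75168]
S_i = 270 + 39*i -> [270, 309, 348, 387, 426]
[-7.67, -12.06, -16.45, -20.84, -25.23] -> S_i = -7.67 + -4.39*i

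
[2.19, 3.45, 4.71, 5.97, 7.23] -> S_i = 2.19 + 1.26*i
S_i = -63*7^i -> [-63, -441, -3087, -21609, -151263]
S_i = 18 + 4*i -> [18, 22, 26, 30, 34]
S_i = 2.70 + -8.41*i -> [2.7, -5.71, -14.12, -22.53, -30.94]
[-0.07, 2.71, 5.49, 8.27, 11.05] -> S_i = -0.07 + 2.78*i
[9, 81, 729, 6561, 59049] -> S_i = 9*9^i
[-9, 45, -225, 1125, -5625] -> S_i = -9*-5^i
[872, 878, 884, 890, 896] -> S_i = 872 + 6*i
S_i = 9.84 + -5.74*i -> [9.84, 4.1, -1.64, -7.38, -13.12]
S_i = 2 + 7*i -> [2, 9, 16, 23, 30]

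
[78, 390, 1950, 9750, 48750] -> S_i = 78*5^i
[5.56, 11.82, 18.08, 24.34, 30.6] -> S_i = 5.56 + 6.26*i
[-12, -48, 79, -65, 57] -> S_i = Random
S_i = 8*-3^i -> [8, -24, 72, -216, 648]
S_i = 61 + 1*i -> [61, 62, 63, 64, 65]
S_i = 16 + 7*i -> [16, 23, 30, 37, 44]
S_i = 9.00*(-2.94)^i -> [9.0, -26.46, 77.79, -228.71, 672.41]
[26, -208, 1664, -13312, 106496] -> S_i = 26*-8^i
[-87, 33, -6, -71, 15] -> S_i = Random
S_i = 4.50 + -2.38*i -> [4.5, 2.12, -0.26, -2.64, -5.02]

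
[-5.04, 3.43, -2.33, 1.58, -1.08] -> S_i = -5.04*(-0.68)^i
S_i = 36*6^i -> [36, 216, 1296, 7776, 46656]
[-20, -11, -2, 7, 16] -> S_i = -20 + 9*i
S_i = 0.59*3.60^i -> [0.59, 2.12, 7.65, 27.53, 99.1]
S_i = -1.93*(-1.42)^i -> [-1.93, 2.74, -3.89, 5.53, -7.85]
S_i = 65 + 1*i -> [65, 66, 67, 68, 69]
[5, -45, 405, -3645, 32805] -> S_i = 5*-9^i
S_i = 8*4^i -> [8, 32, 128, 512, 2048]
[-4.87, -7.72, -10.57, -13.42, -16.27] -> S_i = -4.87 + -2.85*i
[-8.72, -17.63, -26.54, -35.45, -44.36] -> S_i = -8.72 + -8.91*i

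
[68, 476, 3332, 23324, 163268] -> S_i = 68*7^i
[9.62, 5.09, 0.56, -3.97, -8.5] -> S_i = 9.62 + -4.53*i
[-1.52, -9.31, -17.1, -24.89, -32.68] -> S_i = -1.52 + -7.79*i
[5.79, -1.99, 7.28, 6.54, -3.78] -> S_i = Random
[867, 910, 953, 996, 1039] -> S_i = 867 + 43*i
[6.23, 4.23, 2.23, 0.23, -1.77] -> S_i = 6.23 + -2.00*i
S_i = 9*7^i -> [9, 63, 441, 3087, 21609]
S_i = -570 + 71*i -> [-570, -499, -428, -357, -286]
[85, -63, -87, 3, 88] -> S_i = Random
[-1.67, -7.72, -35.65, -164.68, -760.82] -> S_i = -1.67*4.62^i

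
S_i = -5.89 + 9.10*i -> [-5.89, 3.21, 12.31, 21.41, 30.51]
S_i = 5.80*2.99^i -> [5.8, 17.34, 51.85, 155.04, 463.57]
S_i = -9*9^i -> [-9, -81, -729, -6561, -59049]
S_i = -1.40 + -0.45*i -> [-1.4, -1.85, -2.3, -2.75, -3.2]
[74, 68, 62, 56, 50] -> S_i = 74 + -6*i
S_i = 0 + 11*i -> [0, 11, 22, 33, 44]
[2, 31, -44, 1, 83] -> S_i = Random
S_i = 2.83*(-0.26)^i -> [2.83, -0.74, 0.19, -0.05, 0.01]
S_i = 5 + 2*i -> [5, 7, 9, 11, 13]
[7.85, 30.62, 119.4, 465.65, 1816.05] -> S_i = 7.85*3.90^i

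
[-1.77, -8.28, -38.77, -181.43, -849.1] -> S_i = -1.77*4.68^i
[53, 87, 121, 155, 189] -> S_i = 53 + 34*i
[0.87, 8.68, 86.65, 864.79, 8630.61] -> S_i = 0.87*9.98^i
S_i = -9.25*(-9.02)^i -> [-9.25, 83.44, -752.58, 6788.3, -61230.51]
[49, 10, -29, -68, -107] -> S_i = 49 + -39*i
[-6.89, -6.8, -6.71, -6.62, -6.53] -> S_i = -6.89 + 0.09*i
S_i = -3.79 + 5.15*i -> [-3.79, 1.36, 6.51, 11.66, 16.81]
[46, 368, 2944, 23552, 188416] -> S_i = 46*8^i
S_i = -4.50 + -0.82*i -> [-4.5, -5.32, -6.14, -6.96, -7.78]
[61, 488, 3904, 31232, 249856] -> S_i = 61*8^i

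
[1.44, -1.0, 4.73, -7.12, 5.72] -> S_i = Random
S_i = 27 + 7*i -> [27, 34, 41, 48, 55]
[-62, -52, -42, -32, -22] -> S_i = -62 + 10*i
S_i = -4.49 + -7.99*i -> [-4.49, -12.48, -20.47, -28.46, -36.45]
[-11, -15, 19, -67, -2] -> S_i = Random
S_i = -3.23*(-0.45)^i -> [-3.23, 1.45, -0.65, 0.29, -0.13]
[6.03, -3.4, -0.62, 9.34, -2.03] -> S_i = Random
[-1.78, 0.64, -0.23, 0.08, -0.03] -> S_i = -1.78*(-0.36)^i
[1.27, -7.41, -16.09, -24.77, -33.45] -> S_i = 1.27 + -8.68*i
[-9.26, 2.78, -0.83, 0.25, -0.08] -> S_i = -9.26*(-0.30)^i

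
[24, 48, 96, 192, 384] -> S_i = 24*2^i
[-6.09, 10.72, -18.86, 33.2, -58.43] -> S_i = -6.09*(-1.76)^i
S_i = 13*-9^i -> [13, -117, 1053, -9477, 85293]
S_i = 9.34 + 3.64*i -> [9.34, 12.98, 16.62, 20.26, 23.9]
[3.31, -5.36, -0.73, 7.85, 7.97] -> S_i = Random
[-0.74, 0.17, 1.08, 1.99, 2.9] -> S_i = -0.74 + 0.91*i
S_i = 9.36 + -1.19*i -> [9.36, 8.17, 6.98, 5.79, 4.6]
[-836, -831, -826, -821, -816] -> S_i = -836 + 5*i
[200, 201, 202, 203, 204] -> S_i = 200 + 1*i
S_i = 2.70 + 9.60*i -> [2.7, 12.3, 21.9, 31.5, 41.1]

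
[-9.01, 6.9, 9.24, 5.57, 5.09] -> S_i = Random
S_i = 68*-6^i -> [68, -408, 2448, -14688, 88128]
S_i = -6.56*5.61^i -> [-6.56, -36.8, -206.46, -1158.22, -6497.63]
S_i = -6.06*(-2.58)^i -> [-6.06, 15.63, -40.34, 104.07, -268.5]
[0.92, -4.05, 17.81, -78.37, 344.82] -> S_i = 0.92*(-4.40)^i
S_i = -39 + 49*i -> [-39, 10, 59, 108, 157]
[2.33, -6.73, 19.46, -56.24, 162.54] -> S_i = 2.33*(-2.89)^i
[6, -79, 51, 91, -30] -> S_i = Random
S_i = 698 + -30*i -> [698, 668, 638, 608, 578]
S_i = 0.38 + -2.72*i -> [0.38, -2.34, -5.06, -7.78, -10.5]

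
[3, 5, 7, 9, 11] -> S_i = 3 + 2*i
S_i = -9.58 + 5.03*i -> [-9.58, -4.55, 0.48, 5.51, 10.54]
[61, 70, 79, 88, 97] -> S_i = 61 + 9*i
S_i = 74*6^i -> [74, 444, 2664, 15984, 95904]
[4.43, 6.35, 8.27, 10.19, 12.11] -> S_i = 4.43 + 1.92*i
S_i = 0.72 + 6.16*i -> [0.72, 6.88, 13.04, 19.2, 25.36]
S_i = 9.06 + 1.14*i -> [9.06, 10.2, 11.34, 12.48, 13.62]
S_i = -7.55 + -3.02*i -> [-7.55, -10.57, -13.59, -16.61, -19.63]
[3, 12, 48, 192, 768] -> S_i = 3*4^i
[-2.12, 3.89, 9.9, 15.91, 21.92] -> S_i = -2.12 + 6.01*i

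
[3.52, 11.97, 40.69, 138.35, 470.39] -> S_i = 3.52*3.40^i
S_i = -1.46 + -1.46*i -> [-1.46, -2.92, -4.38, -5.84, -7.3]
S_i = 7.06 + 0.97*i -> [7.06, 8.03, 9.0, 9.97, 10.94]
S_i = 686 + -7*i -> [686, 679, 672, 665, 658]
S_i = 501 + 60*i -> [501, 561, 621, 681, 741]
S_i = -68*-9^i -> [-68, 612, -5508, 49572, -446148]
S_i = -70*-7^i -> [-70, 490, -3430, 24010, -168070]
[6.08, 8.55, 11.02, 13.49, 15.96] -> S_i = 6.08 + 2.47*i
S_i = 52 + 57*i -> [52, 109, 166, 223, 280]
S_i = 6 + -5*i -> [6, 1, -4, -9, -14]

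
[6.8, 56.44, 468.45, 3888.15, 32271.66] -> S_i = 6.80*8.30^i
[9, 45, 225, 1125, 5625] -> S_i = 9*5^i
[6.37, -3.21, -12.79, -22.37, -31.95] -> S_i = 6.37 + -9.58*i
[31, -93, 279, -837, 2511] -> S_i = 31*-3^i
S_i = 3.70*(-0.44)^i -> [3.7, -1.63, 0.72, -0.32, 0.14]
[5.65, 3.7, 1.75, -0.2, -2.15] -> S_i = 5.65 + -1.95*i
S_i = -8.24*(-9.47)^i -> [-8.24, 78.03, -738.97, 6998.05, -66271.55]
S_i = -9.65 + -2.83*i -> [-9.65, -12.48, -15.31, -18.14, -20.97]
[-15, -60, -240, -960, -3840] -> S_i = -15*4^i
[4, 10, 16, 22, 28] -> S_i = 4 + 6*i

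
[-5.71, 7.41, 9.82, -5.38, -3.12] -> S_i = Random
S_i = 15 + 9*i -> [15, 24, 33, 42, 51]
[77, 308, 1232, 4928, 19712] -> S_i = 77*4^i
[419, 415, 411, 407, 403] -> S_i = 419 + -4*i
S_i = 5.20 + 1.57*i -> [5.2, 6.77, 8.34, 9.91, 11.48]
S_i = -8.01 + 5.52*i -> [-8.01, -2.49, 3.03, 8.55, 14.07]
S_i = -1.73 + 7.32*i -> [-1.73, 5.59, 12.91, 20.23, 27.55]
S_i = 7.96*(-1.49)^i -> [7.96, -11.86, 17.67, -26.33, 39.23]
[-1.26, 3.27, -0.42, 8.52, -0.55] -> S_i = Random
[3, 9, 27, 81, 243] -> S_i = 3*3^i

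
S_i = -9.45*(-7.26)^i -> [-9.45, 68.61, -498.09, 3616.11, -26252.96]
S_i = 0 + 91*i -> [0, 91, 182, 273, 364]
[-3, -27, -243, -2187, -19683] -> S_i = -3*9^i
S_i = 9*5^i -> [9, 45, 225, 1125, 5625]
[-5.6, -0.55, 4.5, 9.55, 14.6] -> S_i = -5.60 + 5.05*i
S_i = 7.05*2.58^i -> [7.05, 18.19, 46.93, 121.07, 312.37]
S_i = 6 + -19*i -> [6, -13, -32, -51, -70]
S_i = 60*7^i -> [60, 420, 2940, 20580, 144060]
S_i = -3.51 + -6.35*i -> [-3.51, -9.86, -16.21, -22.56, -28.91]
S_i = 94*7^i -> [94, 658, 4606, 32242, 225694]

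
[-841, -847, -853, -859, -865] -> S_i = -841 + -6*i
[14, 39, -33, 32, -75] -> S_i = Random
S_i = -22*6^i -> [-22, -132, -792, -4752, -28512]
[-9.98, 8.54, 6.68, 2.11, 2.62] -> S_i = Random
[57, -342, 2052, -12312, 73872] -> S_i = 57*-6^i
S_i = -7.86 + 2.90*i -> [-7.86, -4.96, -2.06, 0.84, 3.74]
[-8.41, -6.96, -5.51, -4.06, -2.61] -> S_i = -8.41 + 1.45*i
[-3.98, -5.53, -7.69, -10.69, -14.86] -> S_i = -3.98*1.39^i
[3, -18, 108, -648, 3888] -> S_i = 3*-6^i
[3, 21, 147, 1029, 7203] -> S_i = 3*7^i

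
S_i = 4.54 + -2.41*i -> [4.54, 2.13, -0.28, -2.69, -5.1]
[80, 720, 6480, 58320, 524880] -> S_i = 80*9^i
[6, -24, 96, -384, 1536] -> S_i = 6*-4^i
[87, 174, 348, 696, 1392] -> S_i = 87*2^i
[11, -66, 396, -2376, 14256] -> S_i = 11*-6^i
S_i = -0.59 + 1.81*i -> [-0.59, 1.22, 3.03, 4.84, 6.65]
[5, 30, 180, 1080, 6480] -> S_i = 5*6^i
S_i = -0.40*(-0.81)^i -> [-0.4, 0.32, -0.26, 0.21, -0.17]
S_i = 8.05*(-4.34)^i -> [8.05, -34.94, 151.63, -658.06, 2855.98]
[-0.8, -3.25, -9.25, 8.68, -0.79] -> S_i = Random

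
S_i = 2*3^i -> [2, 6, 18, 54, 162]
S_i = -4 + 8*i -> [-4, 4, 12, 20, 28]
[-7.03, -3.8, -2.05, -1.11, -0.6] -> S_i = -7.03*0.54^i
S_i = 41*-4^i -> [41, -164, 656, -2624, 10496]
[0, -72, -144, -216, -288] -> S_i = 0 + -72*i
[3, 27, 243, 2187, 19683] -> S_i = 3*9^i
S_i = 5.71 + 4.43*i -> [5.71, 10.14, 14.57, 19.0, 23.43]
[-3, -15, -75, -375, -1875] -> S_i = -3*5^i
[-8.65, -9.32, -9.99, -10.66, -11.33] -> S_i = -8.65 + -0.67*i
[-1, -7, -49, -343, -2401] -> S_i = -1*7^i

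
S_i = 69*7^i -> [69, 483, 3381, 23667, 165669]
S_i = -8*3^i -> [-8, -24, -72, -216, -648]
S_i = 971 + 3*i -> [971, 974, 977, 980, 983]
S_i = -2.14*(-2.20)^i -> [-2.14, 4.71, -10.36, 22.79, -50.13]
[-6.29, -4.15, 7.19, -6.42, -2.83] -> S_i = Random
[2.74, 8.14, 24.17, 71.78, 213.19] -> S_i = 2.74*2.97^i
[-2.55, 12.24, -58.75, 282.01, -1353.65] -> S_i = -2.55*(-4.80)^i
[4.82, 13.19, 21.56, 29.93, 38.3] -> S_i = 4.82 + 8.37*i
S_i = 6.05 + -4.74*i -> [6.05, 1.31, -3.43, -8.17, -12.91]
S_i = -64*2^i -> [-64, -128, -256, -512, -1024]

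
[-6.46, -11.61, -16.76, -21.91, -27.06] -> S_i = -6.46 + -5.15*i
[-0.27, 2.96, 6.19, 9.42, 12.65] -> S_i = -0.27 + 3.23*i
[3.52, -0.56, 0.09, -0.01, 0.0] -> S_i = 3.52*(-0.16)^i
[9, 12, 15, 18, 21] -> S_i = 9 + 3*i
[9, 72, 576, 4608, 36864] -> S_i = 9*8^i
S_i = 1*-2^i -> [1, -2, 4, -8, 16]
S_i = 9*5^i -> [9, 45, 225, 1125, 5625]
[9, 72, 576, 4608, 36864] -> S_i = 9*8^i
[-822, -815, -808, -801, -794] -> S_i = -822 + 7*i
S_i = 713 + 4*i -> [713, 717, 721, 725, 729]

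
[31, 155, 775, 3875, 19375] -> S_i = 31*5^i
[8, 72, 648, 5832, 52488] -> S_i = 8*9^i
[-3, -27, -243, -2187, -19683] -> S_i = -3*9^i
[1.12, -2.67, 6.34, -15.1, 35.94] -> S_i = 1.12*(-2.38)^i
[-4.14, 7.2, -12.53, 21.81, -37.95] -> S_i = -4.14*(-1.74)^i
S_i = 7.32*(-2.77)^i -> [7.32, -20.28, 56.17, -155.58, 430.95]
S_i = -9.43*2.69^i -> [-9.43, -25.37, -68.24, -183.56, -493.77]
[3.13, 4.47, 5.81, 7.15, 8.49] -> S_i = 3.13 + 1.34*i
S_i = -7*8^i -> [-7, -56, -448, -3584, -28672]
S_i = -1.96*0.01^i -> [-1.96, -0.02, -0.0, -0.0, -0.0]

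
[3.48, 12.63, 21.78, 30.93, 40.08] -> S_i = 3.48 + 9.15*i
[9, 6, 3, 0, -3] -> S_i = 9 + -3*i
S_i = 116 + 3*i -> [116, 119, 122, 125, 128]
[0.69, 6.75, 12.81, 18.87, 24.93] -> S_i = 0.69 + 6.06*i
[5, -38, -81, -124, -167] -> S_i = 5 + -43*i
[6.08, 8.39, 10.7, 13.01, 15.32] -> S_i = 6.08 + 2.31*i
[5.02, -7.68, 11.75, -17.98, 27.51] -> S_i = 5.02*(-1.53)^i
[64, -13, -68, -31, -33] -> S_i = Random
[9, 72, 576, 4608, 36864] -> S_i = 9*8^i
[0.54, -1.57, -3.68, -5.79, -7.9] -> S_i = 0.54 + -2.11*i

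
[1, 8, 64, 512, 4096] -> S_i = 1*8^i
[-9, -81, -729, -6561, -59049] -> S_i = -9*9^i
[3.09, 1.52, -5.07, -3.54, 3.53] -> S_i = Random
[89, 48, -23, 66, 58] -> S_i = Random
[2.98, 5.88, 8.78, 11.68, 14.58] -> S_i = 2.98 + 2.90*i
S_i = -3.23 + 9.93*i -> [-3.23, 6.7, 16.63, 26.56, 36.49]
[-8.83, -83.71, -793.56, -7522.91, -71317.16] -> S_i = -8.83*9.48^i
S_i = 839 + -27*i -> [839, 812, 785, 758, 731]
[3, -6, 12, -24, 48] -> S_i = 3*-2^i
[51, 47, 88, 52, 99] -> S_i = Random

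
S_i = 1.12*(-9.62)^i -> [1.12, -10.77, 103.65, -997.11, 9592.2]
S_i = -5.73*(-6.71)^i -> [-5.73, 38.45, -257.99, 1731.1, -11615.68]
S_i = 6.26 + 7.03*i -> [6.26, 13.29, 20.32, 27.35, 34.38]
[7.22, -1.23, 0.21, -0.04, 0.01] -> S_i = 7.22*(-0.17)^i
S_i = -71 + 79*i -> [-71, 8, 87, 166, 245]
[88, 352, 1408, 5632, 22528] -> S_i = 88*4^i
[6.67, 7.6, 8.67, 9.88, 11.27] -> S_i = 6.67*1.14^i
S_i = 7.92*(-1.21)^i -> [7.92, -9.58, 11.6, -14.03, 16.98]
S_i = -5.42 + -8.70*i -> [-5.42, -14.12, -22.82, -31.52, -40.22]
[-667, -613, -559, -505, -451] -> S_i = -667 + 54*i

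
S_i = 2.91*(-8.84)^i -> [2.91, -25.72, 227.4, -2010.25, 17770.6]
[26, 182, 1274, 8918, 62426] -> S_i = 26*7^i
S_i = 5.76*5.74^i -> [5.76, 33.06, 189.78, 1089.33, 6252.74]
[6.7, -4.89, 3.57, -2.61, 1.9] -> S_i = 6.70*(-0.73)^i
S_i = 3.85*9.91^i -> [3.85, 38.15, 378.1, 3746.98, 37132.6]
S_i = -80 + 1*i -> [-80, -79, -78, -77, -76]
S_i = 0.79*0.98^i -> [0.79, 0.77, 0.76, 0.74, 0.73]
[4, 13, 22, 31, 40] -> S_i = 4 + 9*i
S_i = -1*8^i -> [-1, -8, -64, -512, -4096]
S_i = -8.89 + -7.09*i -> [-8.89, -15.98, -23.07, -30.16, -37.25]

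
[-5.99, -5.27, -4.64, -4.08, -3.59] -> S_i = -5.99*0.88^i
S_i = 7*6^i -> [7, 42, 252, 1512, 9072]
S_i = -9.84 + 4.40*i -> [-9.84, -5.44, -1.04, 3.36, 7.76]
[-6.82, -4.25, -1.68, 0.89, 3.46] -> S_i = -6.82 + 2.57*i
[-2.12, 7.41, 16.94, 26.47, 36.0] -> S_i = -2.12 + 9.53*i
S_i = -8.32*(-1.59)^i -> [-8.32, 13.23, -21.03, 33.44, -53.18]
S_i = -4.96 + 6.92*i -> [-4.96, 1.96, 8.88, 15.8, 22.72]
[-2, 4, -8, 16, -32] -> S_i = -2*-2^i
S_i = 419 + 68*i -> [419, 487, 555, 623, 691]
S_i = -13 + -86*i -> [-13, -99, -185, -271, -357]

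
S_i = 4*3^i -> [4, 12, 36, 108, 324]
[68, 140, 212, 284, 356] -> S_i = 68 + 72*i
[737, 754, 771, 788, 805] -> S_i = 737 + 17*i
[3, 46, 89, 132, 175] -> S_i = 3 + 43*i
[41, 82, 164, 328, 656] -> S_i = 41*2^i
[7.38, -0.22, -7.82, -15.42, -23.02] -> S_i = 7.38 + -7.60*i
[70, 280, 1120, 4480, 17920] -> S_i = 70*4^i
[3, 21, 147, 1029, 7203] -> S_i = 3*7^i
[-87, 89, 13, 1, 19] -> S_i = Random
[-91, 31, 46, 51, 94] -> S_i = Random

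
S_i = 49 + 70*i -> [49, 119, 189, 259, 329]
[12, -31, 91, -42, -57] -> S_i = Random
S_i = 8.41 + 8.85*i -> [8.41, 17.26, 26.11, 34.96, 43.81]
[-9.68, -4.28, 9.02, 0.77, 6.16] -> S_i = Random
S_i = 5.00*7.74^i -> [5.0, 38.7, 299.54, 2318.42, 17944.6]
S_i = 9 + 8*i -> [9, 17, 25, 33, 41]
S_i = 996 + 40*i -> [996, 1036, 1076, 1116, 1156]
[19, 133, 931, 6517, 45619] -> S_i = 19*7^i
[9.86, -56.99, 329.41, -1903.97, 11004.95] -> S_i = 9.86*(-5.78)^i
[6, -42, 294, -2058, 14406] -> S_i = 6*-7^i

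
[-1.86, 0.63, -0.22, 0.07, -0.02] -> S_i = -1.86*(-0.34)^i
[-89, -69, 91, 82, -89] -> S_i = Random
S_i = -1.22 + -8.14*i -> [-1.22, -9.36, -17.5, -25.64, -33.78]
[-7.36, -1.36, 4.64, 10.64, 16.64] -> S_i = -7.36 + 6.00*i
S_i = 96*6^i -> [96, 576, 3456, 20736, 124416]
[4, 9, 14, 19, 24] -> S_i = 4 + 5*i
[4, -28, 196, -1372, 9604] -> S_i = 4*-7^i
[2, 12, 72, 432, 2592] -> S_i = 2*6^i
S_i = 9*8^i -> [9, 72, 576, 4608, 36864]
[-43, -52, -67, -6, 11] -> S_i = Random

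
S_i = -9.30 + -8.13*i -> [-9.3, -17.43, -25.56, -33.69, -41.82]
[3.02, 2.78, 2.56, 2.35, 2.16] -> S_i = 3.02*0.92^i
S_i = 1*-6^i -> [1, -6, 36, -216, 1296]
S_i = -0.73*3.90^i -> [-0.73, -2.85, -11.1, -43.3, -168.88]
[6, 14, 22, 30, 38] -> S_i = 6 + 8*i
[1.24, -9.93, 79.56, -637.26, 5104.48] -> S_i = 1.24*(-8.01)^i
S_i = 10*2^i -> [10, 20, 40, 80, 160]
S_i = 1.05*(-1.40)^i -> [1.05, -1.47, 2.06, -2.88, 4.03]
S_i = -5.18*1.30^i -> [-5.18, -6.73, -8.75, -11.38, -14.79]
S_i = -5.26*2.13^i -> [-5.26, -11.2, -23.86, -50.83, -108.27]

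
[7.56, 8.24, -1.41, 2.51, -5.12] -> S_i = Random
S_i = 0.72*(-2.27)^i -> [0.72, -1.63, 3.71, -8.42, 19.12]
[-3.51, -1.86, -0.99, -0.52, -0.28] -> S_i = -3.51*0.53^i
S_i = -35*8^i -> [-35, -280, -2240, -17920, -143360]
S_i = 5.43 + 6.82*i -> [5.43, 12.25, 19.07, 25.89, 32.71]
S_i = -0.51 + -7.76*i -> [-0.51, -8.27, -16.03, -23.79, -31.55]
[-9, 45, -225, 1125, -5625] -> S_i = -9*-5^i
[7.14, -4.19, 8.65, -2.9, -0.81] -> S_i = Random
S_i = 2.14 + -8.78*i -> [2.14, -6.64, -15.42, -24.2, -32.98]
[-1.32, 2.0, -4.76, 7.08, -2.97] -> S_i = Random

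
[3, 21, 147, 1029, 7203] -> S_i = 3*7^i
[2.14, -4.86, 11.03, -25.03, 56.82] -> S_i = 2.14*(-2.27)^i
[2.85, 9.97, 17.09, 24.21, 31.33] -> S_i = 2.85 + 7.12*i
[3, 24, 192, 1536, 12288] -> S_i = 3*8^i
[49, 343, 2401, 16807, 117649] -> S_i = 49*7^i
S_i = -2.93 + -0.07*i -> [-2.93, -3.0, -3.07, -3.14, -3.21]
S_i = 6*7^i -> [6, 42, 294, 2058, 14406]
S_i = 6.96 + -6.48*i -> [6.96, 0.48, -6.0, -12.48, -18.96]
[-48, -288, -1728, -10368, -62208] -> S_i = -48*6^i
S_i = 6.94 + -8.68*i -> [6.94, -1.74, -10.42, -19.1, -27.78]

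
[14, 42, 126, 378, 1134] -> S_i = 14*3^i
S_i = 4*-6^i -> [4, -24, 144, -864, 5184]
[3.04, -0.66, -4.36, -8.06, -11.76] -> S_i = 3.04 + -3.70*i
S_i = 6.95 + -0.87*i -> [6.95, 6.08, 5.21, 4.34, 3.47]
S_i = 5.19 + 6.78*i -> [5.19, 11.97, 18.75, 25.53, 32.31]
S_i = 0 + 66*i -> [0, 66, 132, 198, 264]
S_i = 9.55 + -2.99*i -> [9.55, 6.56, 3.57, 0.58, -2.41]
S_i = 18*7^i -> [18, 126, 882, 6174, 43218]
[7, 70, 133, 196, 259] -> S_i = 7 + 63*i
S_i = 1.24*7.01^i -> [1.24, 8.69, 60.93, 427.15, 2994.29]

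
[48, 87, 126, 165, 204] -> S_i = 48 + 39*i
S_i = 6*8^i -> [6, 48, 384, 3072, 24576]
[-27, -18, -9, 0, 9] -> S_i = -27 + 9*i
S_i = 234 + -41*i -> [234, 193, 152, 111, 70]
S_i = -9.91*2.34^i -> [-9.91, -23.19, -54.26, -126.98, -297.12]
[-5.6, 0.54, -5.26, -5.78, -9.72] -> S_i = Random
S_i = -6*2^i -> [-6, -12, -24, -48, -96]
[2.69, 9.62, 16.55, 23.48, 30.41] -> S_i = 2.69 + 6.93*i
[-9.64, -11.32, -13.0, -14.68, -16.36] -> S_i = -9.64 + -1.68*i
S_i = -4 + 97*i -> [-4, 93, 190, 287, 384]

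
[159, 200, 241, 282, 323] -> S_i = 159 + 41*i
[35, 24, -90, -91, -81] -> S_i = Random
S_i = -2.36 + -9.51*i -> [-2.36, -11.87, -21.38, -30.89, -40.4]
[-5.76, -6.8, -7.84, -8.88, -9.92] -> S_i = -5.76 + -1.04*i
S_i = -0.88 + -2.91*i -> [-0.88, -3.79, -6.7, -9.61, -12.52]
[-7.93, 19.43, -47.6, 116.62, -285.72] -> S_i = -7.93*(-2.45)^i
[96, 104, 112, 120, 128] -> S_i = 96 + 8*i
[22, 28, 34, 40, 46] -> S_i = 22 + 6*i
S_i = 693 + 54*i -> [693, 747, 801, 855, 909]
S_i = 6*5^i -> [6, 30, 150, 750, 3750]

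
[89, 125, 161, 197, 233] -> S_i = 89 + 36*i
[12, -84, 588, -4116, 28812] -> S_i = 12*-7^i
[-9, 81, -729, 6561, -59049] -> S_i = -9*-9^i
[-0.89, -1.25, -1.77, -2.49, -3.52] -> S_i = -0.89*1.41^i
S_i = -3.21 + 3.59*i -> [-3.21, 0.38, 3.97, 7.56, 11.15]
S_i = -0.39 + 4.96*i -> [-0.39, 4.57, 9.53, 14.49, 19.45]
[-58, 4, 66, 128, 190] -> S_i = -58 + 62*i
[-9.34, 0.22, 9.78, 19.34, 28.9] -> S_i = -9.34 + 9.56*i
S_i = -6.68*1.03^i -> [-6.68, -6.88, -7.09, -7.3, -7.52]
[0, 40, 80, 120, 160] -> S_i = 0 + 40*i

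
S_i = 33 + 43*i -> [33, 76, 119, 162, 205]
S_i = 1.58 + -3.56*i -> [1.58, -1.98, -5.54, -9.1, -12.66]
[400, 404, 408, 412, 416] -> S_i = 400 + 4*i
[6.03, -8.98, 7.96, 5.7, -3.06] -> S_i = Random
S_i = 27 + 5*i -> [27, 32, 37, 42, 47]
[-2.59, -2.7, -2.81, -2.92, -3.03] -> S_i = -2.59 + -0.11*i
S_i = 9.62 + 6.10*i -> [9.62, 15.72, 21.82, 27.92, 34.02]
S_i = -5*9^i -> [-5, -45, -405, -3645, -32805]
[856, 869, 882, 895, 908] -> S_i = 856 + 13*i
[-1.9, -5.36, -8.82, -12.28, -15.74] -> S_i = -1.90 + -3.46*i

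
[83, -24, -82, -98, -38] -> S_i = Random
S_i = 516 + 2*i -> [516, 518, 520, 522, 524]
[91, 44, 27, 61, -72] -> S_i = Random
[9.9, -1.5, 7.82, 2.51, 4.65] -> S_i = Random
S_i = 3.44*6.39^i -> [3.44, 21.98, 140.46, 897.55, 5735.38]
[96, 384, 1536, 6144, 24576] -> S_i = 96*4^i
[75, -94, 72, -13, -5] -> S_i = Random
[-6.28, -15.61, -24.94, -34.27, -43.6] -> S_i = -6.28 + -9.33*i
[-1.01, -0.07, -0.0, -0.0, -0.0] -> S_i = -1.01*0.07^i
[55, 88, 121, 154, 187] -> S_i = 55 + 33*i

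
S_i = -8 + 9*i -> [-8, 1, 10, 19, 28]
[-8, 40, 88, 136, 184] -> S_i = -8 + 48*i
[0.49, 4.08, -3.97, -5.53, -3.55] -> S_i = Random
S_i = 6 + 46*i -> [6, 52, 98, 144, 190]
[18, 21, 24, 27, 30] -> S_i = 18 + 3*i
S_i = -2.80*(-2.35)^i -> [-2.8, 6.58, -15.46, 36.34, -85.39]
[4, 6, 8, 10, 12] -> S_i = 4 + 2*i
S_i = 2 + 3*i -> [2, 5, 8, 11, 14]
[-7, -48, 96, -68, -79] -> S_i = Random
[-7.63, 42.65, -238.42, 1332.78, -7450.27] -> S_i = -7.63*(-5.59)^i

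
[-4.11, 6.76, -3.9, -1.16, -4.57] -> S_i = Random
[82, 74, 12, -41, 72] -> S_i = Random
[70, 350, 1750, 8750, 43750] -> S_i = 70*5^i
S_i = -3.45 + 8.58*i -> [-3.45, 5.13, 13.71, 22.29, 30.87]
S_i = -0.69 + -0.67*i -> [-0.69, -1.36, -2.03, -2.7, -3.37]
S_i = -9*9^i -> [-9, -81, -729, -6561, -59049]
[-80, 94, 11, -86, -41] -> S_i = Random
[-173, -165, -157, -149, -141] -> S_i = -173 + 8*i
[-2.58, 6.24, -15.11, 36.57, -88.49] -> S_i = -2.58*(-2.42)^i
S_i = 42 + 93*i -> [42, 135, 228, 321, 414]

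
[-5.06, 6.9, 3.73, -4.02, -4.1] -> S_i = Random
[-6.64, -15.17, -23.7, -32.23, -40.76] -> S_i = -6.64 + -8.53*i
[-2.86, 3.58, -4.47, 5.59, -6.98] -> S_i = -2.86*(-1.25)^i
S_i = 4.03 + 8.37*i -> [4.03, 12.4, 20.77, 29.14, 37.51]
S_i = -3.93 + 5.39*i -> [-3.93, 1.46, 6.85, 12.24, 17.63]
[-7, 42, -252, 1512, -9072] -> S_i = -7*-6^i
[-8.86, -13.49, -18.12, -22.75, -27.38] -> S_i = -8.86 + -4.63*i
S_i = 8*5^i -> [8, 40, 200, 1000, 5000]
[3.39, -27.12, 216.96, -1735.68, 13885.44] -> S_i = 3.39*(-8.00)^i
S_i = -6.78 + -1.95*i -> [-6.78, -8.73, -10.68, -12.63, -14.58]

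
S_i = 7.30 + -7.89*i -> [7.3, -0.59, -8.48, -16.37, -24.26]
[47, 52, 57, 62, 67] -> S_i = 47 + 5*i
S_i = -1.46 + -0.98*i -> [-1.46, -2.44, -3.42, -4.4, -5.38]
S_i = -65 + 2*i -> [-65, -63, -61, -59, -57]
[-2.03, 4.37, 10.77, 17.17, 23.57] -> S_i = -2.03 + 6.40*i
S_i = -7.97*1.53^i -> [-7.97, -12.19, -18.66, -28.55, -43.67]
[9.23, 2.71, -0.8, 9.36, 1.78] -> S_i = Random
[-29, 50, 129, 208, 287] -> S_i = -29 + 79*i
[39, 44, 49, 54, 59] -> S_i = 39 + 5*i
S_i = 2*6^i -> [2, 12, 72, 432, 2592]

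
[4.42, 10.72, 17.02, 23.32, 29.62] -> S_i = 4.42 + 6.30*i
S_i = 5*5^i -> [5, 25, 125, 625, 3125]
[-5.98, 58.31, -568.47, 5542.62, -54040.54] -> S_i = -5.98*(-9.75)^i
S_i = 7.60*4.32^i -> [7.6, 32.83, 141.83, 612.72, 2646.97]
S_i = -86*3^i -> [-86, -258, -774, -2322, -6966]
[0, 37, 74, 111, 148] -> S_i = 0 + 37*i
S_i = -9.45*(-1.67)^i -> [-9.45, 15.78, -26.36, 44.01, -73.5]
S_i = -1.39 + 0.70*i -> [-1.39, -0.69, 0.01, 0.71, 1.41]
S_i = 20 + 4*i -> [20, 24, 28, 32, 36]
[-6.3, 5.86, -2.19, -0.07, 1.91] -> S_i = Random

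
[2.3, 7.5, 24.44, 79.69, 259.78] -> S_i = 2.30*3.26^i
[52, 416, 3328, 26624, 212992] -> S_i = 52*8^i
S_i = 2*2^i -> [2, 4, 8, 16, 32]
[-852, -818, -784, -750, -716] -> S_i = -852 + 34*i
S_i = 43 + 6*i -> [43, 49, 55, 61, 67]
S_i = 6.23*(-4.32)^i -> [6.23, -26.91, 116.27, -502.27, 2169.82]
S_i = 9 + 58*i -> [9, 67, 125, 183, 241]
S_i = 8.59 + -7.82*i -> [8.59, 0.77, -7.05, -14.87, -22.69]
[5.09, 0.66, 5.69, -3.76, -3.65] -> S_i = Random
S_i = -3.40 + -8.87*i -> [-3.4, -12.27, -21.14, -30.01, -38.88]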